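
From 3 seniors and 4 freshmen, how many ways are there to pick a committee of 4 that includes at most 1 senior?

13

Split by how many seniors are chosen (0 through 1).
Sum: C(3,0)·C(4,4) + C(3,1)·C(4,3) = 1 + 12 = 13.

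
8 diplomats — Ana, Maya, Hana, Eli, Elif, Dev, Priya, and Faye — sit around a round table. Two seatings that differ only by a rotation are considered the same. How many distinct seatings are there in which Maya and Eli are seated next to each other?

Treat {Maya, Eli} as one unit (2 internal orders) and seat the resulting 7 units around the table: (6)! circular arrangements.
So 2 × (6)! = 2 × 720 = 1440.

1440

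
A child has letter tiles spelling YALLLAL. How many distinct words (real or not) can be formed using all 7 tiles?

105

Letter multiplicities in YALLLAL: A×2, L×4, Y×1.
So there are 7! / (4!·2!) = 105 distinguishable arrangements.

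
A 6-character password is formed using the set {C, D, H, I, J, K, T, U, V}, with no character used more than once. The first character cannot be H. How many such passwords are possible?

53760

The first character has 9−1 = 8 choices (anything except H).
The remaining 5 characters are filled from the other 8 symbols without repetition: 8 × 7 × 6 × 5 × 4 = 6720.
Total: 8 × 6720 = 53760.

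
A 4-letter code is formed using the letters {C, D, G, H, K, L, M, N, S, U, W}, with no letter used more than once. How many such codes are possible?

7920

With no repetition, fill the 4 letters in order: 11 choices, then 10, down to 8.
11 × 10 × 9 × 8 = 7920.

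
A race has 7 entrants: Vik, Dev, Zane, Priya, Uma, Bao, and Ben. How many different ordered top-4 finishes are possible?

There are 7 choices for 1st place, 6 for 2nd, and so on down to 4 for position 4.
That gives 7 × 6 × 5 × 4 = 840.

840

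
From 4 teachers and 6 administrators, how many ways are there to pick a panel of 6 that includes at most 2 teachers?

115

Split by how many teachers are chosen (0 through 2).
Sum: C(4,0)·C(6,6) + C(4,1)·C(6,5) + C(4,2)·C(6,4) = 1 + 24 + 90 = 115.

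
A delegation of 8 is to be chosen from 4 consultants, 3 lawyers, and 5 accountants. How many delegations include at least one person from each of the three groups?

With no constraint there are C(12,8) = 495 possible selections.
Subtract selections that omit an entire group: no consultants → C(8,8) = 1; no lawyers → C(9,8) = 9; no accountants → C(7,8) = 0.
Add back selections omitting two groups (i.e. drawn from a single group): C(4,8) + C(3,8) + C(5,8) = 0.
By inclusion–exclusion: 495 − 10 + 0 = 485.

485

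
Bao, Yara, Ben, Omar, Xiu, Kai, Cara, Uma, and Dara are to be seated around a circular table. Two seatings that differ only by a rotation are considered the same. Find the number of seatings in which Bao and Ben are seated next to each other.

10080

Treat {Bao, Ben} as one unit (2 internal orders) and seat the resulting 8 units around the table: (7)! circular arrangements.
So 2 × (7)! = 2 × 5040 = 10080.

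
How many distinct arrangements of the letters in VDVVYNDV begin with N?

105

With the first slot taken by N, it remains to arrange the other 7 letters (VDVVYDV).
Those 7 letters have D appearing twice and V appearing 4 times, giving (7)!/(4!·2!) = 105.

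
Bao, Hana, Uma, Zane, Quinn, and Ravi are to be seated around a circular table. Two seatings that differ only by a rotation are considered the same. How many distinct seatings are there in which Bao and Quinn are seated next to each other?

48

Treat {Bao, Quinn} as one unit (2 internal orders) and seat the resulting 5 units around the table: (4)! circular arrangements.
So 2 × (4)! = 2 × 24 = 48.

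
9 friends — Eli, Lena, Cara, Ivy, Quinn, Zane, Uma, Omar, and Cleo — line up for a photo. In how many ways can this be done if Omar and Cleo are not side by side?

There are 9! = 362880 arrangements in all. If Omar and Cleo are adjacent, merging them into one block gives 2·(8)! = 80640 arrangements.
So 362880 − 80640 = 282240 arrangements keep them apart.

282240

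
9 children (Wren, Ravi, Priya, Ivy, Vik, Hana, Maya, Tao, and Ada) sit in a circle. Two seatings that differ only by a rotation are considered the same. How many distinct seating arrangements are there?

40320

Fix one person's seat to break rotational symmetry; the remaining 8 people can be arranged in (8)! = 40320 ways.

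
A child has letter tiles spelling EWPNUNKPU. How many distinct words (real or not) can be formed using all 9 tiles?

EWPNUNKPU has 9 letters with N appearing twice, P appearing twice, and U appearing twice.
Dividing 9! = 362880 by 2!·2!·2! = 8 for the repeated letters gives 45360.

45360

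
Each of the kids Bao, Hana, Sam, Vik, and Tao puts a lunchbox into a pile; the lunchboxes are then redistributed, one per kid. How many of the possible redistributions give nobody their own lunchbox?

44

This is the derangement count D_5: permutations of 5 items with no fixed point.
By inclusion–exclusion this is Σ_{j=0}^{5} (−1)^j C(5,j)·(5−j)!.
Computing: 120 − 120 + 60 − 20 + 5 − 1 = 44.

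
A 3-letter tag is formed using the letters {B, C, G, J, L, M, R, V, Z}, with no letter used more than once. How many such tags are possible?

Choose and order 3 of the 9 symbols: the first letter has 9 options, the next 8, then 7.
9 × 8 × 7 = 504.

504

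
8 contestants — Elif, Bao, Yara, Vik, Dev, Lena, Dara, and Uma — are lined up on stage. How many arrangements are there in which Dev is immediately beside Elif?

Glue Dev and Elif into one block (2 internal orders), leaving 7 units to arrange in a row.
That gives 2 × 7! = 2 × 5040 = 10080.

10080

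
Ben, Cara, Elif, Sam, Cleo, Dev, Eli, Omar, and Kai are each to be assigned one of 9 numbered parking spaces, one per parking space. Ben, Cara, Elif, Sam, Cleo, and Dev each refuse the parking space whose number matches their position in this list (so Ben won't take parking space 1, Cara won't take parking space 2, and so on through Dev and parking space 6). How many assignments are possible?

Let Aᵢ (for 1 ≤ i ≤ 6) be the placements that put person i in their forbidden parking space. Any j of these fix j positions, leaving (9−j)! ways to fill the rest, and there are C(6,j) ways to pick which j.
By inclusion–exclusion, the number of valid placements is Σ_{j=0}^{6} (−1)^j C(6,j)·(9−j)!.
Computing: 362880 − 241920 + 75600 − 14400 + 1800 − 144 + 6 = 183822.

183822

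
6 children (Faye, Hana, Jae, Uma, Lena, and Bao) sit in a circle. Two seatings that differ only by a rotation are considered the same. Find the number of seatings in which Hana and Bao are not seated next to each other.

Without the restriction there are (5)! = 120 seatings.
Those with Hana next to Bao: fuse the pair into one unit and seat 5 units around a circle — 2·(4)! = 48.
Subtracting, 120 − 48 = 72.

72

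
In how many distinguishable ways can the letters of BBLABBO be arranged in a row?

BBLABBO has 7 letters with B appearing 4 times.
Dividing 7! = 5040 by 4! = 24 for the repeated letters gives 210.

210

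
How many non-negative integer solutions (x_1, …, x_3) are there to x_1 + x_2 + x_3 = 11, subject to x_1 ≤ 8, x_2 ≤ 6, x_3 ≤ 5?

Without the upper bounds there are C(13,2) = 78 ways to split 11 among 3 variables.
Subtract solutions that violate a single cap (substitute x_i' = x_i − (cap_i+1)): x_1 ≥ 9 gives C(4,2) = 6; x_2 ≥ 7 gives C(6,2) = 15; x_3 ≥ 6 gives C(7,2) = 21. Together 42.
No two caps can be exceeded simultaneously, so the pair terms are all 0.
By inclusion–exclusion the count is 78 − 42 + 0 = 36.

36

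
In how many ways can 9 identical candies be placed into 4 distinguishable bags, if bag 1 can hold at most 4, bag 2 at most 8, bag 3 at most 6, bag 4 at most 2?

By stars and bars, unrestricted non-negative solutions to x_1+…+x_4 = 9 number C(9+3,3) = 220.
Subtract solutions that violate a single cap (substitute x_i' = x_i − (cap_i+1)): x_1 ≥ 5 gives C(7,3) = 35; x_2 ≥ 9 gives C(3,3) = 1; x_3 ≥ 7 gives C(5,3) = 10; x_4 ≥ 3 gives C(9,3) = 84. Together 130.
Add back pairs where two caps are both exceeded: 0 + 0 + 4 + 0 + 0 + 0 = 4.
By inclusion–exclusion the count is 220 − 130 + 4 = 94.

94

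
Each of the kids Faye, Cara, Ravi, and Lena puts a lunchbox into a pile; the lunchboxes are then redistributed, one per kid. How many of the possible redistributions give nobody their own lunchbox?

9

Count assignments avoiding every fixed point. For any j of the 4 kids fixed to their own lunchbox, the other 4−j can be arranged in (4−j)! ways.
By inclusion–exclusion this is Σ_{j=0}^{4} (−1)^j C(4,j)·(4−j)!.
Computing: 24 − 24 + 12 − 4 + 1 = 9.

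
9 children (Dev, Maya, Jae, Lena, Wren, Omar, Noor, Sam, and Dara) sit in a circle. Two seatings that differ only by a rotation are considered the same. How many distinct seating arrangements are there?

Seat Dev anywhere (absorbing the rotational symmetry), then permute the other 8: (8)! = 40320.

40320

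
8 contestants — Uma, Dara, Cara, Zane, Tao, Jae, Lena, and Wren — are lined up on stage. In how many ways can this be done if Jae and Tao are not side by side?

Of the 8! = 40320 arrangements, those with Jae and Tao adjacent number 2 × 7! = 10080 (treat the pair as a block with 2 internal orders).
Complementary counting: 40320 − 10080 = 30240.

30240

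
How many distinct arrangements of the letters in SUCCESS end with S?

180

Fix S in the last position and arrange the remaining 6 letters.
Those 6 letters have C appearing twice and S appearing twice, giving (6)!/(2!·2!) = 180.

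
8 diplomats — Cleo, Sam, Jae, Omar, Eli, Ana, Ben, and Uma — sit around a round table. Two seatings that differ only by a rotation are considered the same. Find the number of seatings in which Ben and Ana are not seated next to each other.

Without the restriction there are (7)! = 5040 seatings.
Those with Ben next to Ana: fuse the pair into one unit and seat 7 units around a circle — 2·(6)! = 1440.
Subtracting, 5040 − 1440 = 3600.

3600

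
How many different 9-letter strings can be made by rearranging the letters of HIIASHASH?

Letter multiplicities in HIIASHASH: A×2, H×3, I×2, S×2.
Dividing 9! = 362880 by 3!·2!·2!·2! = 48 for the repeated letters gives 7560.

7560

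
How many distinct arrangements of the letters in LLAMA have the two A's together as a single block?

12

Treat the 2 copies of A as a single block. The multiset to arrange is then {AA, L, L, M}, 4 items in all.
That gives (4)!/(2!) = 12 arrangements.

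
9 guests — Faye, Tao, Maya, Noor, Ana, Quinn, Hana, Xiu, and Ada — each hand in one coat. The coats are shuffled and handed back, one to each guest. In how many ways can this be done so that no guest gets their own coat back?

133496

Count assignments avoiding every fixed point. For any j of the 9 guests fixed to their own coat, the other 9−j can be arranged in (9−j)! ways.
By inclusion–exclusion this is Σ_{j=0}^{9} (−1)^j C(9,j)·(9−j)!.
Computing: 362880 − 362880 + 181440 − 60480 + 15120 − 3024 + 504 − 72 + 9 − 1 = 133496.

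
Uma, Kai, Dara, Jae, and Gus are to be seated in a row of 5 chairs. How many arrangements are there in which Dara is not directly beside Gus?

There are 5! = 120 arrangements in all. If Dara and Gus are adjacent, merging them into one block gives 2·(4)! = 48 arrangements.
Complementary counting: 120 − 48 = 72.

72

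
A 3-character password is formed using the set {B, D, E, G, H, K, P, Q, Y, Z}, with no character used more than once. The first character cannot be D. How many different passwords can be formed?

648

The first character has 10−1 = 9 choices (anything except D).
The remaining 2 characters are filled from the other 9 symbols without repetition: 9 × 8 = 72.
Total: 9 × 72 = 648.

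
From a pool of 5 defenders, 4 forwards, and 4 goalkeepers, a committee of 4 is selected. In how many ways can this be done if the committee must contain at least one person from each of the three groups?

400

Unrestricted: C(13,4) = 715 ways to pick any 4 of the 13.
Selections missing a whole group: no defenders → C(8,4) = 70; no forwards → C(9,4) = 126; no goalkeepers → C(9,4) = 126.
Add back selections omitting two groups (i.e. drawn from a single group): C(5,4) + C(4,4) + C(4,4) = 7.
By inclusion–exclusion: 715 − 322 + 7 = 400.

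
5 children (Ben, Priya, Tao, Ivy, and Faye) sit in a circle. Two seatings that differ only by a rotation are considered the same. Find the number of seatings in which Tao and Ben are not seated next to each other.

Without the restriction there are (4)! = 24 seatings.
Those with Tao next to Ben: fuse the pair into one unit and seat 4 units around a circle — 2·(3)! = 12.
Subtracting, 24 − 12 = 12.

12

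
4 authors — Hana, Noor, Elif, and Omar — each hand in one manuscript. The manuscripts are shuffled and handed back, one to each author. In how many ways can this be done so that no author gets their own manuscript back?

This is the derangement count D_4: permutations of 4 items with no fixed point.
By inclusion–exclusion this is Σ_{j=0}^{4} (−1)^j C(4,j)·(4−j)!.
Computing: 24 − 24 + 12 − 4 + 1 = 9.

9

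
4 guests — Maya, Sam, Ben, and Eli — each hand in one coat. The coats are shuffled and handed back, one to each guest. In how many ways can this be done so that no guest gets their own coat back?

Count assignments avoiding every fixed point. For any j of the 4 guests fixed to their own coat, the other 4−j can be arranged in (4−j)! ways.
By inclusion–exclusion this is Σ_{j=0}^{4} (−1)^j C(4,j)·(4−j)!.
Computing: 24 − 24 + 12 − 4 + 1 = 9.

9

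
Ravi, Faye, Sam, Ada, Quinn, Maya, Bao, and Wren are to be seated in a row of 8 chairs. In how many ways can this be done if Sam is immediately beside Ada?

10080

Treat {Sam, Ada} as a single unit. There are 7 units to order, and the pair itself can be ordered 2 ways.
That gives 2 × 7! = 2 × 5040 = 10080.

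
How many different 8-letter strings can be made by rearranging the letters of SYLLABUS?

10080

The 8 letters of SYLLABUS have repeats: L appearing twice and S appearing twice.
The number of distinct arrangements is 8!/(2!·2!) = 40320/4 = 10080.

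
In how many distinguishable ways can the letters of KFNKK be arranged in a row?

20

Letter multiplicities in KFNKK: F×1, K×3, N×1.
So there are 5! / (3!) = 20 distinguishable arrangements.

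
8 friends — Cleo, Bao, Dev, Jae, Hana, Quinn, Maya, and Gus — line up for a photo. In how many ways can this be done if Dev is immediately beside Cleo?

10080

Treat {Dev, Cleo} as a single unit. There are 7 units to order, and the pair itself can be ordered 2 ways.
That gives 2 × 7! = 2 × 5040 = 10080.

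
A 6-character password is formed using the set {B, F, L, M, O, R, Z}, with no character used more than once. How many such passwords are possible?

This is a permutation of 6 out of 7: P(7,6) = 7!/1!.
That product is 7 × 6 × 5 × 4 × 3 × 2 = 5040.

5040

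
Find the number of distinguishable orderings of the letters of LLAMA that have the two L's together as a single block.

12

Treat the 2 copies of L as a single block. The multiset to arrange is then {LL, A, A, M}, 4 items in all.
That gives (4)!/(2!) = 12 arrangements.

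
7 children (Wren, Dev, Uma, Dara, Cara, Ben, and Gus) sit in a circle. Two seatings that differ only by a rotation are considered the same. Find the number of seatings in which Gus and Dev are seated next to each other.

Treat {Gus, Dev} as one unit (2 internal orders) and seat the resulting 6 units around the table: (5)! circular arrangements.
So 2 × (5)! = 2 × 120 = 240.

240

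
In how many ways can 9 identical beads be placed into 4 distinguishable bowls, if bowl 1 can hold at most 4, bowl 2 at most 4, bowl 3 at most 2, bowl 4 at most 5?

By stars and bars, unrestricted non-negative solutions to x_1+…+x_4 = 9 number C(9+3,3) = 220.
Subtract solutions that violate a single cap (substitute x_i' = x_i − (cap_i+1)): x_1 ≥ 5 gives C(7,3) = 35; x_2 ≥ 5 gives C(7,3) = 35; x_3 ≥ 3 gives C(9,3) = 84; x_4 ≥ 6 gives C(6,3) = 20. Together 174.
Add back pairs where two caps are both exceeded: 0 + 4 + 0 + 4 + 0 + 1 = 9.
By inclusion–exclusion the count is 220 − 174 + 9 = 55.

55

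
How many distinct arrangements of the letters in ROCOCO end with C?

20

Fix C in the last position and arrange the remaining 5 letters.
Those 5 letters have O appearing 3 times, giving (5)!/(3!) = 20.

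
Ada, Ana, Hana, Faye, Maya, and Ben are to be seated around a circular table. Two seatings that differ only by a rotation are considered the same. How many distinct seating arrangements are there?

120

Fix one person's seat to break rotational symmetry; the remaining 5 people can be arranged in (5)! = 120 ways.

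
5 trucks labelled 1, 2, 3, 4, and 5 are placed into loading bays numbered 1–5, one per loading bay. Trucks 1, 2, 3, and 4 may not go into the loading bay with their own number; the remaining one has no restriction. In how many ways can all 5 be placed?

53

Let Aᵢ (for 1 ≤ i ≤ 4) be the placements that put truck i in its forbidden loading bay. Any j of these fix j positions, leaving (5−j)! ways to fill the rest, and there are C(4,j) ways to pick which j.
By inclusion–exclusion, the number of valid placements is Σ_{j=0}^{4} (−1)^j C(4,j)·(5−j)!.
Computing: 120 − 96 + 36 − 8 + 1 = 53.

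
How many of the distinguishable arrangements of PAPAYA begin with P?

20

With the first slot taken by P, it remains to arrange the other 5 letters (APAYA).
Those 5 letters have A appearing 3 times, giving (5)!/(3!) = 20.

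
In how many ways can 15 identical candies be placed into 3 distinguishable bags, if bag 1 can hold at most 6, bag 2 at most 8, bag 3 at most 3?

Ignoring the caps, the number of non-negative solutions to x_1+…+x_3 = 15 is C(17,2) = 136.
Subtract solutions that violate a single cap (substitute x_i' = x_i − (cap_i+1)): x_1 ≥ 7 gives C(10,2) = 45; x_2 ≥ 9 gives C(8,2) = 28; x_3 ≥ 4 gives C(13,2) = 78. Together 151.
Add back pairs where two caps are both exceeded: 0 + 15 + 6 = 21.
By inclusion–exclusion the count is 136 − 151 + 21 = 6.

6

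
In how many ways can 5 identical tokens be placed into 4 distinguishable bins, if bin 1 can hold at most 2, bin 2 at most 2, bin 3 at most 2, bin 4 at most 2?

16

Ignoring the caps, the number of non-negative solutions to x_1+…+x_4 = 5 is C(8,3) = 56.
Subtract solutions that violate a single cap (substitute x_i' = x_i − (cap_i+1)): x_1 ≥ 3 gives C(5,3) = 10; x_2 ≥ 3 gives C(5,3) = 10; x_3 ≥ 3 gives C(5,3) = 10; x_4 ≥ 3 gives C(5,3) = 10. Together 40.
No two caps can be exceeded simultaneously, so the pair terms are all 0.
By inclusion–exclusion the count is 56 − 40 + 0 = 16.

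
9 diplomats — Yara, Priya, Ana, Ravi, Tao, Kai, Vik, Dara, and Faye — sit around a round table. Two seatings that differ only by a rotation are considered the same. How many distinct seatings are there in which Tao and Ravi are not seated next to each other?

All circular seatings of 9 people number (8)! = 40320.
Those with Tao next to Ravi: fuse the pair into one unit and seat 8 units around a circle — 2·(7)! = 10080.
Subtracting, 40320 − 10080 = 30240.

30240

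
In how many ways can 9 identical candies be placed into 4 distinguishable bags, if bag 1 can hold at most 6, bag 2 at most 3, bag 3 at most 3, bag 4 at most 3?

Without the upper bounds there are C(12,3) = 220 ways to split 9 among 4 bags.
Subtract solutions that violate a single cap (substitute x_i' = x_i − (cap_i+1)): x_1 ≥ 7 gives C(5,3) = 10; x_2 ≥ 4 gives C(8,3) = 56; x_3 ≥ 4 gives C(8,3) = 56; x_4 ≥ 4 gives C(8,3) = 56. Together 178.
Add back pairs where two caps are both exceeded: 0 + 0 + 0 + 4 + 4 + 4 = 12.
By inclusion–exclusion the count is 220 − 178 + 12 = 54.

54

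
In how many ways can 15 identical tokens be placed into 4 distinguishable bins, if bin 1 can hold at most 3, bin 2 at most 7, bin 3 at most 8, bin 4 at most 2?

Ignoring the caps, the number of non-negative solutions to x_1+…+x_4 = 15 is C(18,3) = 816.
Subtract solutions that violate a single cap (substitute x_i' = x_i − (cap_i+1)): x_1 ≥ 4 gives C(14,3) = 364; x_2 ≥ 8 gives C(10,3) = 120; x_3 ≥ 9 gives C(9,3) = 84; x_4 ≥ 3 gives C(15,3) = 455. Together 1023.
Add back pairs where two caps are both exceeded: 20 + 10 + 165 + 0 + 35 + 20 = 250.
Subtract triples: 0 + 1 + 0 + 0 = 1.
By inclusion–exclusion the count is 816 − 1023 + 250 − 1 = 42.

42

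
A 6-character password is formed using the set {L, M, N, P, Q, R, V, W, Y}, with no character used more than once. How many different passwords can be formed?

60480

This is a permutation of 6 out of 9: P(9,6) = 9!/3!.
That product is 9 × 8 × 7 × 6 × 5 × 4 = 60480.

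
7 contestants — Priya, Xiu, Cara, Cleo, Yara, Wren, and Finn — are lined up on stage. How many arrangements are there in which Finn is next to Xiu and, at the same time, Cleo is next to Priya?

480

Treat {Finn,Xiu} as one block (2 orders) and {Cleo,Priya} as another (2 orders).
That leaves 5 units to arrange: 2 × 2 × 5! = 4 × 120 = 480.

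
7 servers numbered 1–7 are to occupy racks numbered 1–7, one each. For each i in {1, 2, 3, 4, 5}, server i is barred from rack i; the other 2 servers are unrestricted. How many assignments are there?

Let Aᵢ (for 1 ≤ i ≤ 5) be the placements that put server i in its forbidden rack. Any j of these fix j positions, leaving (7−j)! ways to fill the rest, and there are C(5,j) ways to pick which j.
By inclusion–exclusion, the number of valid placements is Σ_{j=0}^{5} (−1)^j C(5,j)·(7−j)!.
Computing: 5040 − 3600 + 1200 − 240 + 30 − 2 = 2428.

2428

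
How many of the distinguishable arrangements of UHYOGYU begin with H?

180

With the first slot taken by H, it remains to arrange the other 6 letters (UYOGYU).
Those 6 letters have U appearing twice and Y appearing twice, giving (6)!/(2!·2!) = 180.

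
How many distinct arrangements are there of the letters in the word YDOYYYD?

Letter multiplicities in YDOYYYD: D×2, O×1, Y×4.
So there are 7! / (4!·2!) = 105 distinguishable arrangements.

105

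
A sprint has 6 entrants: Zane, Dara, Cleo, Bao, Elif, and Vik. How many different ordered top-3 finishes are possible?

This is an ordered selection of 3 from 6: P(6,3).
That gives 6 × 5 × 4 = 120.

120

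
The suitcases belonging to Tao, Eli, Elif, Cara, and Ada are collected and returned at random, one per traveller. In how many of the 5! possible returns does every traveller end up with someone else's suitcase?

44

Count assignments avoiding every fixed point. For any j of the 5 travellers fixed to their own suitcase, the other 5−j can be arranged in (5−j)! ways.
By inclusion–exclusion this is Σ_{j=0}^{5} (−1)^j C(5,j)·(5−j)!.
Computing: 120 − 120 + 60 − 20 + 5 − 1 = 44.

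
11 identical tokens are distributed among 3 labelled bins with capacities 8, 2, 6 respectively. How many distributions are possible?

15

Ignoring the caps, the number of non-negative solutions to x_1+…+x_3 = 11 is C(13,2) = 78.
Subtract solutions that violate a single cap (substitute x_i' = x_i − (cap_i+1)): x_1 ≥ 9 gives C(4,2) = 6; x_2 ≥ 3 gives C(10,2) = 45; x_3 ≥ 7 gives C(6,2) = 15. Together 66.
Add back pairs where two caps are both exceeded: 0 + 0 + 3 = 3.
By inclusion–exclusion the count is 78 − 66 + 3 = 15.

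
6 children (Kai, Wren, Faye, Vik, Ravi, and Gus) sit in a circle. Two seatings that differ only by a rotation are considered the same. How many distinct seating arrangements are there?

Fix one person's seat to break rotational symmetry; the remaining 5 people can be arranged in (5)! = 120 ways.

120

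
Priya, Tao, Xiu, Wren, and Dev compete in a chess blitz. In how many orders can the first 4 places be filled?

120

This is an ordered selection of 4 from 5: P(5,4).
That gives 5 × 4 × 3 × 2 = 120.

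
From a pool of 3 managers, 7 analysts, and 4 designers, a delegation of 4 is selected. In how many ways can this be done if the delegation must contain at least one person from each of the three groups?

Total 4-person selections from all 14: C(14,4) = 1001.
Selections missing a whole group: no managers → C(11,4) = 330; no analysts → C(7,4) = 35; no designers → C(10,4) = 210.
Add back selections omitting two groups (i.e. drawn from a single group): C(3,4) + C(7,4) + C(4,4) = 36.
By inclusion–exclusion: 1001 − 575 + 36 = 462.

462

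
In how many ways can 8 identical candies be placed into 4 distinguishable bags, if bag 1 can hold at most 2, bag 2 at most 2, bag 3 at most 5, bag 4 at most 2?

By stars and bars, unrestricted non-negative solutions to x_1+…+x_4 = 8 number C(8+3,3) = 165.
Subtract solutions that violate a single cap (substitute x_i' = x_i − (cap_i+1)): x_1 ≥ 3 gives C(8,3) = 56; x_2 ≥ 3 gives C(8,3) = 56; x_3 ≥ 6 gives C(5,3) = 10; x_4 ≥ 3 gives C(8,3) = 56. Together 178.
Add back pairs where two caps are both exceeded: 10 + 0 + 10 + 0 + 10 + 0 = 30.
By inclusion–exclusion the count is 165 − 178 + 30 = 17.

17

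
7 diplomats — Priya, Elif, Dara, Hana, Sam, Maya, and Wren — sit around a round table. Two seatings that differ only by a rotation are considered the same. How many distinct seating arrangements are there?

720

Around a circle, 7 distinct people have 7!/7 = (6)! = 720 rotationally distinct seatings.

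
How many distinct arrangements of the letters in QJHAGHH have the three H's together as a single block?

Treat the 3 copies of H as a single block. The multiset to arrange is then {HHH, A, G, J, Q}, 5 items in all.
All 5 items are distinct, so there are (5)! = 120 arrangements.

120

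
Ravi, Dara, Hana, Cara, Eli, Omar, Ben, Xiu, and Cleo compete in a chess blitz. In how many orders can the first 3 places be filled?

This is an ordered selection of 3 from 9: P(9,3).
That gives 9 × 8 × 7 = 504.

504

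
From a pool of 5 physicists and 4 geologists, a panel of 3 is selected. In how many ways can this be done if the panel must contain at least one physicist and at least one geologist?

Total 3-person selections from all 9: C(9,3) = 84.
Selections missing a whole group: no physicists → C(4,3) = 4; no geologists → C(5,3) = 10.
Both groups omitted at once is impossible, so 84 − 14 = 70.

70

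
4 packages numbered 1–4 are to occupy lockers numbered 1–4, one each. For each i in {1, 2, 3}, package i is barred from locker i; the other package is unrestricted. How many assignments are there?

Let Aᵢ (for i ∈ {1, 2, 3}) be the placements that put package i in its forbidden locker. Any j of these fix j positions, leaving (4−j)! ways to fill the rest, and there are C(3,j) ways to pick which j.
By inclusion–exclusion, the number of valid placements is Σ_{j=0}^{3} (−1)^j C(3,j)·(4−j)!.
Computing: 24 − 18 + 6 − 1 = 11.

11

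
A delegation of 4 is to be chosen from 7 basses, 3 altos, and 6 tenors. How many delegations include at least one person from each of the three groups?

Unrestricted: C(16,4) = 1820 ways to pick any 4 of the 16.
Selections missing a whole group: no basses → C(9,4) = 126; no altos → C(13,4) = 715; no tenors → C(10,4) = 210.
Add back selections omitting two groups (i.e. drawn from a single group): C(7,4) + C(3,4) + C(6,4) = 50.
By inclusion–exclusion: 1820 − 1051 + 50 = 819.

819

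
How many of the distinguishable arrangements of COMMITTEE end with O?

With the last slot taken by O, it remains to arrange the other 8 letters (CMMITTEE).
Those 8 letters have E appearing twice, M appearing twice, and T appearing twice, giving (8)!/(2!·2!·2!) = 5040.

5040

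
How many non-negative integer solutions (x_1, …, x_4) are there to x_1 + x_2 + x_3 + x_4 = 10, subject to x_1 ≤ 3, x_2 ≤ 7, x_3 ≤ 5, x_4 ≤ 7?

148

By stars and bars, unrestricted non-negative solutions to x_1+…+x_4 = 10 number C(10+3,3) = 286.
Subtract solutions that violate a single cap (substitute x_i' = x_i − (cap_i+1)): x_1 ≥ 4 gives C(9,3) = 84; x_2 ≥ 8 gives C(5,3) = 10; x_3 ≥ 6 gives C(7,3) = 35; x_4 ≥ 8 gives C(5,3) = 10. Together 139.
Add back pairs where two caps are both exceeded: 0 + 1 + 0 + 0 + 0 + 0 = 1.
By inclusion–exclusion the count is 286 − 139 + 1 = 148.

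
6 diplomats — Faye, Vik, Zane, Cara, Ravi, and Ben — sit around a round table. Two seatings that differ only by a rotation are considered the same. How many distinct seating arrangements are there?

Fix one person's seat to break rotational symmetry; the remaining 5 people can be arranged in (5)! = 120 ways.

120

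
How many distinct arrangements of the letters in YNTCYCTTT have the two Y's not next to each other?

There are 9!/(4!·2!·2!) = 3780 arrangements of YNTCYCTTT in total.
Arrangements with the Y's together: treat YY as one letter, giving (8)!/(4!·2!) = 840.
Hence 3780 − 840 = 2940.

2940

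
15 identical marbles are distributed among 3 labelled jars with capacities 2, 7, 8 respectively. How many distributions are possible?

6

Without the upper bounds there are C(17,2) = 136 ways to split 15 among 3 jars.
Subtract solutions that violate a single cap (substitute x_i' = x_i − (cap_i+1)): x_1 ≥ 3 gives C(14,2) = 91; x_2 ≥ 8 gives C(9,2) = 36; x_3 ≥ 9 gives C(8,2) = 28. Together 155.
Add back pairs where two caps are both exceeded: 15 + 10 + 0 = 25.
By inclusion–exclusion the count is 136 − 155 + 25 = 6.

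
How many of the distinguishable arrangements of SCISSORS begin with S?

With the first slot taken by S, it remains to arrange the other 7 letters (CISSORS).
Those 7 letters have S appearing 3 times, giving (7)!/(3!) = 840.

840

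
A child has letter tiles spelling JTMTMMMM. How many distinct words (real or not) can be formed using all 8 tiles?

168

Letter multiplicities in JTMTMMMM: J×1, M×5, T×2.
The number of distinct arrangements is 8!/(5!·2!) = 40320/240 = 168.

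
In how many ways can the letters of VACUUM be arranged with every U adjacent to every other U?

Treat the 2 copies of U as a single block. The multiset to arrange is then {UU, A, C, M, V}, 5 items in all.
All 5 items are distinct, so there are (5)! = 120 arrangements.

120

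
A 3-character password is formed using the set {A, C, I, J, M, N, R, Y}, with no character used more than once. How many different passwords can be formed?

With no repetition, fill the 3 characters in order: 8 choices, then 7, down to 6.
8 × 7 × 6 = 336.

336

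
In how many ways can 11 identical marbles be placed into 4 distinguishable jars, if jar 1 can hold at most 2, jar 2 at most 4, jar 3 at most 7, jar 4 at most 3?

41

Without the upper bounds there are C(14,3) = 364 ways to split 11 among 4 jars.
Subtract solutions that violate a single cap (substitute x_i' = x_i − (cap_i+1)): x_1 ≥ 3 gives C(11,3) = 165; x_2 ≥ 5 gives C(9,3) = 84; x_3 ≥ 8 gives C(6,3) = 20; x_4 ≥ 4 gives C(10,3) = 120. Together 389.
Add back pairs where two caps are both exceeded: 20 + 1 + 35 + 0 + 10 + 0 = 66.
By inclusion–exclusion the count is 364 − 389 + 66 = 41.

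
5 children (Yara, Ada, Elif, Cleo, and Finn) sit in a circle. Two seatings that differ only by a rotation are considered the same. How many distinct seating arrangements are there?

Around a circle, 5 distinct people have 5!/5 = (4)! = 24 rotationally distinct seatings.

24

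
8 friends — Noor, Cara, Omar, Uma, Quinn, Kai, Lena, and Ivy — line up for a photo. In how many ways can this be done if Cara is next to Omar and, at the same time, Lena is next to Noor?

2880

Treat {Cara,Omar} as one block (2 orders) and {Lena,Noor} as another (2 orders).
That leaves 6 units to arrange: 2 × 2 × 6! = 4 × 720 = 2880.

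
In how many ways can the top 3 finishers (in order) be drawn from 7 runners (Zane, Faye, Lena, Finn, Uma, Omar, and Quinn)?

This is an ordered selection of 3 from 7: P(7,3).
That gives 7 × 6 × 5 = 210.

210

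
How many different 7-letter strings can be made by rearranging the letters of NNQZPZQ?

630

Letter multiplicities in NNQZPZQ: N×2, P×1, Q×2, Z×2.
Dividing 7! = 5040 by 2!·2!·2! = 8 for the repeated letters gives 630.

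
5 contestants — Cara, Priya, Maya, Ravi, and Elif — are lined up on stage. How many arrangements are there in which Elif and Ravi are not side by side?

There are 5! = 120 arrangements in all. If Elif and Ravi are adjacent, merging them into one block gives 2·(4)! = 48 arrangements.
So 120 − 48 = 72 arrangements keep them apart.

72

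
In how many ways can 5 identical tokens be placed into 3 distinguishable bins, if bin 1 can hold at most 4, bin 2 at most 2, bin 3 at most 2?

Ignoring the caps, the number of non-negative solutions to x_1+…+x_3 = 5 is C(7,2) = 21.
Subtract solutions that violate a single cap (substitute x_i' = x_i − (cap_i+1)): x_1 ≥ 5 gives C(2,2) = 1; x_2 ≥ 3 gives C(4,2) = 6; x_3 ≥ 3 gives C(4,2) = 6. Together 13.
No two caps can be exceeded simultaneously, so the pair terms are all 0.
By inclusion–exclusion the count is 21 − 13 + 0 = 8.

8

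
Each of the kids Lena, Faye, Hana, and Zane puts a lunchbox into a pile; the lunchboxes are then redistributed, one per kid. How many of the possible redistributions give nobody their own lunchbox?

This is the derangement count D_4: permutations of 4 items with no fixed point.
By inclusion–exclusion this is Σ_{j=0}^{4} (−1)^j C(4,j)·(4−j)!.
Computing: 24 − 24 + 12 − 4 + 1 = 9.

9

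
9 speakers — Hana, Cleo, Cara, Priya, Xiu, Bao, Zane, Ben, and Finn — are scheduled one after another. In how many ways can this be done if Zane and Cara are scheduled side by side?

80640

Treat {Zane, Cara} as a single unit. There are 8 units to order, and the pair itself can be ordered 2 ways.
That gives 2 × 8! = 2 × 40320 = 80640.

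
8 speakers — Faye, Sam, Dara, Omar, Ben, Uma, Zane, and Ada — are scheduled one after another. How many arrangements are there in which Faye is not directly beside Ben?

Of the 8! = 40320 arrangements, those with Faye and Ben adjacent number 2 × 7! = 10080 (treat the pair as a block with 2 internal orders).
Complementary counting: 40320 − 10080 = 30240.

30240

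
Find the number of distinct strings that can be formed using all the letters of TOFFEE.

180

TOFFEE has 6 letters with E appearing twice and F appearing twice.
So there are 6! / (2!·2!) = 180 distinguishable arrangements.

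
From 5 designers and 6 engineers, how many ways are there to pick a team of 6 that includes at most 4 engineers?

431

Split by how many engineers are chosen (0 through 4).
Sum: C(6,0)·C(5,6) + C(6,1)·C(5,5) + C(6,2)·C(5,4) + C(6,3)·C(5,3) + C(6,4)·C(5,2) = 0 + 6 + 75 + 200 + 150 = 431.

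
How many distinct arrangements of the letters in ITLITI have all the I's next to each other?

12

Treat the 3 copies of I as a single block. The multiset to arrange is then {III, L, T, T}, 4 items in all.
That gives (4)!/(2!) = 12 arrangements.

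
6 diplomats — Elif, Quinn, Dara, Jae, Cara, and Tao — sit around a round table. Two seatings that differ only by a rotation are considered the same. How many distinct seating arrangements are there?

Fix one person's seat to break rotational symmetry; the remaining 5 people can be arranged in (5)! = 120 ways.

120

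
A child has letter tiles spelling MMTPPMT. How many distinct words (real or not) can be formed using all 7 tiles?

MMTPPMT has 7 letters with M appearing 3 times, P appearing twice, and T appearing twice.
The number of distinct arrangements is 7!/(3!·2!·2!) = 5040/24 = 210.

210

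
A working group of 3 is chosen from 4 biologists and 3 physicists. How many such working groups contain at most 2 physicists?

Split by how many physicists are chosen (0 through 2).
Sum: C(3,0)·C(4,3) + C(3,1)·C(4,2) + C(3,2)·C(4,1) = 4 + 18 + 12 = 34.

34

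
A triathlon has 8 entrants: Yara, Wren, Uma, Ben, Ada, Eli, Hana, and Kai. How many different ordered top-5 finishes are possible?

6720

There are 8 choices for 1st place, 7 for 2nd, and so on down to 4 for position 5.
That gives 8 × 7 × 6 × 5 × 4 = 6720.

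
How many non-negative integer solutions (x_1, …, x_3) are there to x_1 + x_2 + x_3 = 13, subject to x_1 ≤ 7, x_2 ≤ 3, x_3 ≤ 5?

6

Without the upper bounds there are C(15,2) = 105 ways to split 13 among 3 variables.
Subtract solutions that violate a single cap (substitute x_i' = x_i − (cap_i+1)): x_1 ≥ 8 gives C(7,2) = 21; x_2 ≥ 4 gives C(11,2) = 55; x_3 ≥ 6 gives C(9,2) = 36. Together 112.
Add back pairs where two caps are both exceeded: 3 + 0 + 10 = 13.
By inclusion–exclusion the count is 105 − 112 + 13 = 6.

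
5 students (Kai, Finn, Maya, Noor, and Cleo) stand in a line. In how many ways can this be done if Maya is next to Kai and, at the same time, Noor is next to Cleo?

24

Treat {Maya,Kai} as one block (2 orders) and {Noor,Cleo} as another (2 orders).
That leaves 3 units to arrange: 2 × 2 × 3! = 4 × 6 = 24.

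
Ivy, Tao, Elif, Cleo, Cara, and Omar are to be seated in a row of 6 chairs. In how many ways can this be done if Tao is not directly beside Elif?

Of the 6! = 720 arrangements, those with Tao and Elif adjacent number 2 × 5! = 240 (treat the pair as a block with 2 internal orders).
So 720 − 240 = 480 arrangements keep them apart.

480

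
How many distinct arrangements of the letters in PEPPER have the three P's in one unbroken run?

Treat the 3 copies of P as a single block. The multiset to arrange is then {PPP, E, E, R}, 4 items in all.
That gives (4)!/(2!) = 12 arrangements.

12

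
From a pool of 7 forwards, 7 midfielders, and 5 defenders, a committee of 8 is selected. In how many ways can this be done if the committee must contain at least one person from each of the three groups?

71589

With no constraint there are C(19,8) = 75582 possible selections.
Subtract selections that omit an entire group: no forwards → C(12,8) = 495; no midfielders → C(12,8) = 495; no defenders → C(14,8) = 3003.
Add back selections omitting two groups (i.e. drawn from a single group): C(7,8) + C(7,8) + C(5,8) = 0.
By inclusion–exclusion: 75582 − 3993 + 0 = 71589.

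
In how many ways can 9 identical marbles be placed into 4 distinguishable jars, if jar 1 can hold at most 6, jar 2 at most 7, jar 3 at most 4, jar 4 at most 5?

By stars and bars, unrestricted non-negative solutions to x_1+…+x_4 = 9 number C(9+3,3) = 220.
Subtract solutions that violate a single cap (substitute x_i' = x_i − (cap_i+1)): x_1 ≥ 7 gives C(5,3) = 10; x_2 ≥ 8 gives C(4,3) = 4; x_3 ≥ 5 gives C(7,3) = 35; x_4 ≥ 6 gives C(6,3) = 20. Together 69.
No two caps can be exceeded simultaneously, so the pair terms are all 0.
By inclusion–exclusion the count is 220 − 69 + 0 = 151.

151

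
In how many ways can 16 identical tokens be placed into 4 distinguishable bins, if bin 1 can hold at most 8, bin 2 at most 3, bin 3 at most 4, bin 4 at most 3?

Without the upper bounds there are C(19,3) = 969 ways to split 16 among 4 bins.
Subtract solutions that violate a single cap (substitute x_i' = x_i − (cap_i+1)): x_1 ≥ 9 gives C(10,3) = 120; x_2 ≥ 4 gives C(15,3) = 455; x_3 ≥ 5 gives C(14,3) = 364; x_4 ≥ 4 gives C(15,3) = 455. Together 1394.
Add back pairs where two caps are both exceeded: 20 + 10 + 20 + 120 + 165 + 120 = 455.
Subtract triples: 0 + 0 + 0 + 20 = 20.
By inclusion–exclusion the count is 969 − 1394 + 455 − 20 = 10.

10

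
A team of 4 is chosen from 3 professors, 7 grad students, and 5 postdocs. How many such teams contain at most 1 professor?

Split by how many professors are chosen (0 through 1).
Sum: C(3,0)·C(12,4) + C(3,1)·C(12,3) = 495 + 660 = 1155.

1155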